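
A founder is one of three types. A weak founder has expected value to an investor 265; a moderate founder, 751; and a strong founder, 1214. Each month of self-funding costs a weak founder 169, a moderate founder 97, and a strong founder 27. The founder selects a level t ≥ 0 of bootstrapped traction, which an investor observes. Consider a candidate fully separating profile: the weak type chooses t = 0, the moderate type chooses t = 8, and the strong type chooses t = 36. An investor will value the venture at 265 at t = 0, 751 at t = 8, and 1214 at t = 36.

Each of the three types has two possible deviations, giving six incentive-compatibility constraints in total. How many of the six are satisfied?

3

Moderate (own payoff 751 − 97×8 = -25): to t=0 gives 265 → profitable ✗; to t=36 gives 1214 − 97×36 = -2278 → no gain ✓.
Strong (own payoff 1214 − 27×36 = 242): to t=0 gives 265 → profitable ✗; to t=8 gives 751 − 27×8 = 535 → profitable ✗.
Weak (own payoff 265): to t=8 gives 751 − 169×8 = -601 → no gain ✓; to t=36 gives 1214 − 169×36 = -4870 → no gain ✓.
3 of the 6 constraints hold; not an equilibrium.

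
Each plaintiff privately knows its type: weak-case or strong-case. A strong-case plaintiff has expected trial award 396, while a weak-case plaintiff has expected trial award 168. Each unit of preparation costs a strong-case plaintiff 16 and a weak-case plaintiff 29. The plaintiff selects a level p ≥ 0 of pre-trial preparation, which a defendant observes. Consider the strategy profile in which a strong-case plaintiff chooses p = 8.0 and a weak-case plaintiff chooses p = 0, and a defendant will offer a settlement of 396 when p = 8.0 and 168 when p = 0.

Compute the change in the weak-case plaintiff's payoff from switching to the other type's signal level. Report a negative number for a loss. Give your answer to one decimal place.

Playing p = 0 the weak-case plaintiff receives 168.
Deviating to p = 8.0 brings payment 396 at cost 29 × 8.0 = 232, netting 164.
Gain from deviating: 164 − 168 = -4.0.
The gain is negative, so the weak-case type's incentive-compatibility constraint is satisfied.

-4.0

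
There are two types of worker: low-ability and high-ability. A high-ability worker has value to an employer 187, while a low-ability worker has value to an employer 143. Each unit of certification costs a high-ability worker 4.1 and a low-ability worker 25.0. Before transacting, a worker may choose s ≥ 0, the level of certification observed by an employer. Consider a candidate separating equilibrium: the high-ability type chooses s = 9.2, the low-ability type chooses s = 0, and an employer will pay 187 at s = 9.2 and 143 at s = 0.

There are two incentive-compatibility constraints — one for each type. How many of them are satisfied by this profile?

Low-ability type: stay at 0 → 143; mimic → 187 − 25.0 × 9.2 = -43. IC holds (143 ≥ -43).
High-ability type: signal → 187 − 4.1 × 9.2 = 149.28; deviate to 0 → 143. IC holds (149.28 ≥ 143).
2 of 2 constraints hold, so this is a separating equilibrium.

2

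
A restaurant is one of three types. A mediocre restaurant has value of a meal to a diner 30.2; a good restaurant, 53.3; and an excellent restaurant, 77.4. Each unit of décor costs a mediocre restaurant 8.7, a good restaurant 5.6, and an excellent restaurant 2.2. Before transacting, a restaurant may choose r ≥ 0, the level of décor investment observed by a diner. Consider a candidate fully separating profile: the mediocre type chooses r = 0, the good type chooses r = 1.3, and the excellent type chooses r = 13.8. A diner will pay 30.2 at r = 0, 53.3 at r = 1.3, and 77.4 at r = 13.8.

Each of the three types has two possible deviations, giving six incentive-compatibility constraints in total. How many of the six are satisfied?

4

Excellent (own payoff 77.4 − 2.2×13.8 = 47.04): to r=0 gives 30.2 → no gain ✓; to r=1.3 gives 53.3 − 2.2×1.3 = 50.44 → profitable ✗.
Good (own payoff 53.3 − 5.6×1.3 = 46.02): to r=0 gives 30.2 → no gain ✓; to r=13.8 gives 77.4 − 5.6×13.8 = 0.12 → no gain ✓.
Mediocre (own payoff 30.2): to r=1.3 gives 53.3 − 8.7×1.3 = 41.99 → profitable ✗; to r=13.8 gives 77.4 − 8.7×13.8 = -42.66 → no gain ✓.
4 of the 6 constraints hold; not an equilibrium.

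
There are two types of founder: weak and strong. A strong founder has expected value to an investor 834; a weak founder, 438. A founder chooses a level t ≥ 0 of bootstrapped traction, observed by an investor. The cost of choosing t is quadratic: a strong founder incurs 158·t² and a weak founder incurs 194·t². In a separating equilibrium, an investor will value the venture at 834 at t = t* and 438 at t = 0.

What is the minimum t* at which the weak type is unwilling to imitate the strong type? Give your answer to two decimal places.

The weak type at t = 0 receives 438; imitating at t* yields 834 − 194·t*².
Indifference: 438 = 834 − 194·t*², so t*² = (834 − 438) / 194 ≈ 2.0412.
t* = √2.0412 ≈ 1.43.

1.43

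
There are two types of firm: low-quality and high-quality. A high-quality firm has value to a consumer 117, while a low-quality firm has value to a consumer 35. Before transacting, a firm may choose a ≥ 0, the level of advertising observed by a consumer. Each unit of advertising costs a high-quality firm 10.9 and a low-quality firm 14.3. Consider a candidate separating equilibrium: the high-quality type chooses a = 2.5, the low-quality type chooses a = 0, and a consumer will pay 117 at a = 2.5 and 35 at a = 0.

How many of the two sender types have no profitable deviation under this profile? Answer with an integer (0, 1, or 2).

High-quality type: signal → 117 − 10.9 × 2.5 = 89.75; deviate to 0 → 35. IC holds (89.75 ≥ 35).
Low-quality type: stay at 0 → 35; mimic → 117 − 14.3 × 2.5 = 81.25. IC fails (35 < 81.25).
1 of 2 constraints hold, so this profile is not an equilibrium.

1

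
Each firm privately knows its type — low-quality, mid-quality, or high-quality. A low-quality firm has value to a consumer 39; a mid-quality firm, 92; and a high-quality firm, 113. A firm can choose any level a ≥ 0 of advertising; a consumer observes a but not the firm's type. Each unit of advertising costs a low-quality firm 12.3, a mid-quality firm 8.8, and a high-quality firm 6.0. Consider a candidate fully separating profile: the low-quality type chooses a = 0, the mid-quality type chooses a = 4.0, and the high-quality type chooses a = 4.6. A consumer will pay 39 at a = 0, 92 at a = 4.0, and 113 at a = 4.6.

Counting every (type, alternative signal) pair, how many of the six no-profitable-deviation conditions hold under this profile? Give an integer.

3

Mid-quality (own payoff 92 − 8.8×4.0 = 56.8): to a=0 gives 39 → no gain ✓; to a=4.6 gives 113 − 8.8×4.6 = 72.52 → profitable ✗.
High-quality (own payoff 113 − 6.0×4.6 = 85.4): to a=0 gives 39 → no gain ✓; to a=4.0 gives 92 − 6.0×4.0 = 68 → no gain ✓.
Low-quality (own payoff 39): to a=4.0 gives 92 − 12.3×4.0 = 42.8 → profitable ✗; to a=4.6 gives 113 − 12.3×4.6 = 56.42 → profitable ✗.
3 of the 6 constraints hold; not an equilibrium.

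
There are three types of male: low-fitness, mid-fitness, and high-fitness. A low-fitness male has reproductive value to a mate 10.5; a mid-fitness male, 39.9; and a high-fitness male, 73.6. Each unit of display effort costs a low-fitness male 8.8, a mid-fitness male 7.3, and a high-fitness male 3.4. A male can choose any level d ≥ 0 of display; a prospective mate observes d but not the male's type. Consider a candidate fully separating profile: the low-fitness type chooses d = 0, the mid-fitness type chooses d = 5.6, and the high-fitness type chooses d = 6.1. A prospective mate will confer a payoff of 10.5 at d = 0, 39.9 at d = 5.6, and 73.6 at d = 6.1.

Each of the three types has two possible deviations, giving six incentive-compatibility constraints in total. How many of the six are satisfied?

Low-fitness (own payoff 10.5): to d=5.6 gives 39.9 − 8.8×5.6 = -9.38 → no gain ✓; to d=6.1 gives 73.6 − 8.8×6.1 = 19.92 → profitable ✗.
Mid-fitness (own payoff 39.9 − 7.3×5.6 = -0.98): to d=0 gives 10.5 → profitable ✗; to d=6.1 gives 73.6 − 7.3×6.1 = 29.07 → profitable ✗.
High-fitness (own payoff 73.6 − 3.4×6.1 = 52.86): to d=0 gives 10.5 → no gain ✓; to d=5.6 gives 39.9 − 3.4×5.6 = 20.86 → no gain ✓.
3 of the 6 constraints hold; not an equilibrium.

3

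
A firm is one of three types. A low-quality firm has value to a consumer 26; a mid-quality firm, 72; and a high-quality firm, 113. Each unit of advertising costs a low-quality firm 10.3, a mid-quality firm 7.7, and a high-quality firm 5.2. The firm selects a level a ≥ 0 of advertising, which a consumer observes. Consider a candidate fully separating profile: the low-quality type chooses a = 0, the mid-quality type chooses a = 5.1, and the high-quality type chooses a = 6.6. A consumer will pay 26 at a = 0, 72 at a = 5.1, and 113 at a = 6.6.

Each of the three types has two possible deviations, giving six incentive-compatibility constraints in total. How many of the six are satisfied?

High-quality (own payoff 113 − 5.2×6.6 = 78.68): to a=0 gives 26 → no gain ✓; to a=5.1 gives 72 − 5.2×5.1 = 45.48 → no gain ✓.
Mid-quality (own payoff 72 − 7.7×5.1 = 32.73): to a=0 gives 26 → no gain ✓; to a=6.6 gives 113 − 7.7×6.6 = 62.18 → profitable ✗.
Low-quality (own payoff 26): to a=5.1 gives 72 − 10.3×5.1 = 19.47 → no gain ✓; to a=6.6 gives 113 − 10.3×6.6 = 45.02 → profitable ✗.
4 of the 6 constraints hold; not an equilibrium.

4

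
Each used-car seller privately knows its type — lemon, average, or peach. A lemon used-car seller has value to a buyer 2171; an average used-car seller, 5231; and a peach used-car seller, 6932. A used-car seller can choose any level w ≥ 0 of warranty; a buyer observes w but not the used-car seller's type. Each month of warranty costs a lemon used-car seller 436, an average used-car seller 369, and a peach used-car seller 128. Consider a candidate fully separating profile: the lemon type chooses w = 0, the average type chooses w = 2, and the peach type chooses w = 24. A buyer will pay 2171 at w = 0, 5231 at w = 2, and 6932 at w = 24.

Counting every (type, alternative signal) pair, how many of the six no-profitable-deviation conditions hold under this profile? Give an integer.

4

Average (own payoff 5231 − 369×2 = 4493): to w=0 gives 2171 → no gain ✓; to w=24 gives 6932 − 369×24 = -1924 → no gain ✓.
Lemon (own payoff 2171): to w=2 gives 5231 − 436×2 = 4359 → profitable ✗; to w=24 gives 6932 − 436×24 = -3532 → no gain ✓.
Peach (own payoff 6932 − 128×24 = 3860): to w=0 gives 2171 → no gain ✓; to w=2 gives 5231 − 128×2 = 4975 → profitable ✗.
4 of the 6 constraints hold; not an equilibrium.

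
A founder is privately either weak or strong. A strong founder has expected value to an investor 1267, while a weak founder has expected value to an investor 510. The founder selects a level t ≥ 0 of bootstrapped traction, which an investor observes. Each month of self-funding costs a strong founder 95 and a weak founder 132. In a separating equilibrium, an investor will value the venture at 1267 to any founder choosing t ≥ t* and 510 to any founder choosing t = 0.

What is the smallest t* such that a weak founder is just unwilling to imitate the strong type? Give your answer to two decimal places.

A weak founder choosing t = 0 receives 510.
Imitating at t* instead would pay 1267 at cost 132·t*, netting 1267 − 132·t*.
Indifference: 510 = 1267 − 132·t*, so t* = (1267 − 510) / 132 ≈ 5.73.
This is the weak type's binding incentive-compatibility constraint; any t ≥ 5.73 sustains separation on that side.

5.73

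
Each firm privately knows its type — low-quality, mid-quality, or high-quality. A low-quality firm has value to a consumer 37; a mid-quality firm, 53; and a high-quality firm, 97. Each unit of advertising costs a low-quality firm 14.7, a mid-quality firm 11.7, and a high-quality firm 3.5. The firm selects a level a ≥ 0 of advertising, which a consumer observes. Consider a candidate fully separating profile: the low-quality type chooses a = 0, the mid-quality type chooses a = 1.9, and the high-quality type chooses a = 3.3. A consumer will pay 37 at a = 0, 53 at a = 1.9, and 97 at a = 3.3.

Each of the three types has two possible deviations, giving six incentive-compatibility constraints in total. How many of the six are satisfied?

3

Mid-quality (own payoff 53 − 11.7×1.9 = 30.77): to a=0 gives 37 → profitable ✗; to a=3.3 gives 97 − 11.7×3.3 = 58.39 → profitable ✗.
Low-quality (own payoff 37): to a=1.9 gives 53 − 14.7×1.9 = 25.07 → no gain ✓; to a=3.3 gives 97 − 14.7×3.3 = 48.49 → profitable ✗.
High-quality (own payoff 97 − 3.5×3.3 = 85.45): to a=0 gives 37 → no gain ✓; to a=1.9 gives 53 − 3.5×1.9 = 46.35 → no gain ✓.
3 of the 6 constraints hold; not an equilibrium.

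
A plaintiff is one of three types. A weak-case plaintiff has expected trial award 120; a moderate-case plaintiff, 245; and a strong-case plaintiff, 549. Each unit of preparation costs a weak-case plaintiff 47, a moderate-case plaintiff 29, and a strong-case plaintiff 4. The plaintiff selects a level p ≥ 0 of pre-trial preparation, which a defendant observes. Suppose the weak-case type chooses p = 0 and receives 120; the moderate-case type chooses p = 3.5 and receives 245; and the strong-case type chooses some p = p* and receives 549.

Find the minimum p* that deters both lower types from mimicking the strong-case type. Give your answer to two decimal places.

13.98

Weak-case type (on-path payoff 120) won't mimic when 120 ≥ 549 − 47·p*, i.e. p* ≥ 9.13.
Moderate-case type (on-path payoff 245 − 29×3.5 = 143.5) won't mimic when 143.5 ≥ 549 − 29·p*, i.e. p* ≥ 13.98.
Both must hold, so p* = max(9.13, 13.98) = 13.98. The moderate-case type's constraint binds.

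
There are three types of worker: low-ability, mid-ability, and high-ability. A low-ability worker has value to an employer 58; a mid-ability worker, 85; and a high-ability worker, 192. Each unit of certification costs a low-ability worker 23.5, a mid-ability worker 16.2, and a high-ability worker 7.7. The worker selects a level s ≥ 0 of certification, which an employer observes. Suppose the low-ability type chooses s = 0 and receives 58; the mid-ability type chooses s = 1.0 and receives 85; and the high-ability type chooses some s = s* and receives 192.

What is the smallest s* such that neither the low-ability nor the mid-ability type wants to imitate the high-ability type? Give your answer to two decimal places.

Mid-ability type (on-path payoff 85 − 16.2×1.0 = 68.8) won't mimic when 68.8 ≥ 192 − 16.2·s*, i.e. s* ≥ 7.60.
Low-ability type (on-path payoff 58) won't mimic when 58 ≥ 192 − 23.5·s*, i.e. s* ≥ 5.70.
Both must hold, so s* = max(5.70, 7.60) = 7.60. The mid-ability type's constraint binds.

7.60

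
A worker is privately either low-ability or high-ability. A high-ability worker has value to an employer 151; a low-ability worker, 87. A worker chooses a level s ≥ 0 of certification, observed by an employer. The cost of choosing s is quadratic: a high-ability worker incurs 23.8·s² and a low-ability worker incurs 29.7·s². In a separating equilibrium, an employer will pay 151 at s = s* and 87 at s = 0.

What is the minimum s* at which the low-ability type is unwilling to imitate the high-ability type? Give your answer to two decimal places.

The low-ability type at s = 0 receives 87; imitating at s* yields 151 − 29.7·s*².
Indifference: 87 = 151 − 29.7·s*², so s*² = (151 − 87) / 29.7 ≈ 2.1549.
s* = √2.1549 ≈ 1.47.

1.47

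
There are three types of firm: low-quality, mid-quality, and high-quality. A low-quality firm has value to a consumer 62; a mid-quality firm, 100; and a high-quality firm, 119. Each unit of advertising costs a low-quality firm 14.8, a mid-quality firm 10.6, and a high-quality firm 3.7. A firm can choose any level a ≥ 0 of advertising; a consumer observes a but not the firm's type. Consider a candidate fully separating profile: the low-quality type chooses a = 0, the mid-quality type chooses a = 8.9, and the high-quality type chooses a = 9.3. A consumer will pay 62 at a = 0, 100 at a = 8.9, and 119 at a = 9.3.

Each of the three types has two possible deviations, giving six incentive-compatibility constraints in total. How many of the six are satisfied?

Low-quality (own payoff 62): to a=8.9 gives 100 − 14.8×8.9 = -31.72 → no gain ✓; to a=9.3 gives 119 − 14.8×9.3 = -18.64 → no gain ✓.
Mid-quality (own payoff 100 − 10.6×8.9 = 5.66): to a=0 gives 62 → profitable ✗; to a=9.3 gives 119 − 10.6×9.3 = 20.42 → profitable ✗.
High-quality (own payoff 119 − 3.7×9.3 = 84.59): to a=0 gives 62 → no gain ✓; to a=8.9 gives 100 − 3.7×8.9 = 67.07 → no gain ✓.
4 of the 6 constraints hold; not an equilibrium.

4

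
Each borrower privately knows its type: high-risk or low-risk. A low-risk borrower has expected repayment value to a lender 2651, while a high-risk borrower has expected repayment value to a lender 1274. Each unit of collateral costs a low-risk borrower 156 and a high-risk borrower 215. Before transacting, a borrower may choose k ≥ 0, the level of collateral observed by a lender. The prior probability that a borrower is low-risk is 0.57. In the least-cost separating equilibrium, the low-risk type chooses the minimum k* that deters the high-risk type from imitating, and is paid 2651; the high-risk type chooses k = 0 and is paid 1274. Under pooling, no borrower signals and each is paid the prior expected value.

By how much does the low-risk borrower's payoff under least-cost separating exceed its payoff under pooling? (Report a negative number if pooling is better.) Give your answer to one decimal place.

Least-cost separating signal: k* solves 1274 = 2651 − 215·k*, so k* = (2651 − 1274)/215 ≈ 6.4047.
Low-risk type's separating payoff: 2651 − 156 × k* = 2651 − 156 × (2651 − 1274)/215 = 2651 − 214812/215 ≈ 1651.874.
Pooling payoff: 0.57 × 2651 + 0.43 × 1274 = 2058.89.
Difference: 1651.874 − 2058.89 = -407.016, i.e. -407.0 to one decimal place.
The low-risk type would prefer the pooling outcome.

-407.0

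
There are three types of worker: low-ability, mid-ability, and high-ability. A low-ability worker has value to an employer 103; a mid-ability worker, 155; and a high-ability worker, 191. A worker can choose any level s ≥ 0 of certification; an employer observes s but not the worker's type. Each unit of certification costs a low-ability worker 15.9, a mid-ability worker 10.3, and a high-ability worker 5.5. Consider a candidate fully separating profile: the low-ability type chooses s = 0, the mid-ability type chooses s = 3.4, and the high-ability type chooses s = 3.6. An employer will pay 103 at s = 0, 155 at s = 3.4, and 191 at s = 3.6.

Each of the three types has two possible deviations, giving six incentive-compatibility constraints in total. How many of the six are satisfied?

4

High-ability (own payoff 191 − 5.5×3.6 = 171.2): to s=0 gives 103 → no gain ✓; to s=3.4 gives 155 − 5.5×3.4 = 136.3 → no gain ✓.
Mid-ability (own payoff 155 − 10.3×3.4 = 119.98): to s=0 gives 103 → no gain ✓; to s=3.6 gives 191 − 10.3×3.6 = 153.92 → profitable ✗.
Low-ability (own payoff 103): to s=3.4 gives 155 − 15.9×3.4 = 100.94 → no gain ✓; to s=3.6 gives 191 − 15.9×3.6 = 133.76 → profitable ✗.
4 of the 6 constraints hold; not an equilibrium.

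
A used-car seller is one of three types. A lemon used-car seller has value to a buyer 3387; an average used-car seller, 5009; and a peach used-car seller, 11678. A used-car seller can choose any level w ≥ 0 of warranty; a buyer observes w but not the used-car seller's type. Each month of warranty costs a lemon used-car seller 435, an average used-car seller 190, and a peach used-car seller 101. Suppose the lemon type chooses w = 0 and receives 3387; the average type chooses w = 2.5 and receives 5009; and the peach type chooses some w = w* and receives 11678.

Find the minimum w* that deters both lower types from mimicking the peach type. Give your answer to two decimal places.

37.60

Average type (on-path payoff 5009 − 190×2.5 = 4534) won't mimic when 4534 ≥ 11678 − 190·w*, i.e. w* ≥ 37.60.
Lemon type (on-path payoff 3387) won't mimic when 3387 ≥ 11678 − 435·w*, i.e. w* ≥ 19.06.
Both must hold, so w* = max(19.06, 37.60) = 37.60. The average type's constraint binds.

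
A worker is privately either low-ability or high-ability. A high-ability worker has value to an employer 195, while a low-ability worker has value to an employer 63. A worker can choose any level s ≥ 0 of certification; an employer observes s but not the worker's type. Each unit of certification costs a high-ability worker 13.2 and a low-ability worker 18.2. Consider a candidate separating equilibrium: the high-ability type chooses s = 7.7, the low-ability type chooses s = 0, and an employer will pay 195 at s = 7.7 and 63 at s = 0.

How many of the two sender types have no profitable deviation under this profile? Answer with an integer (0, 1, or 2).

Low-ability type: stay at 0 → 63; mimic → 195 − 18.2 × 7.7 = 54.86. IC holds (63 ≥ 54.86).
High-ability type: signal → 195 − 13.2 × 7.7 = 93.36; deviate to 0 → 63. IC holds (93.36 ≥ 63).
2 of 2 constraints hold, so this is a separating equilibrium.

2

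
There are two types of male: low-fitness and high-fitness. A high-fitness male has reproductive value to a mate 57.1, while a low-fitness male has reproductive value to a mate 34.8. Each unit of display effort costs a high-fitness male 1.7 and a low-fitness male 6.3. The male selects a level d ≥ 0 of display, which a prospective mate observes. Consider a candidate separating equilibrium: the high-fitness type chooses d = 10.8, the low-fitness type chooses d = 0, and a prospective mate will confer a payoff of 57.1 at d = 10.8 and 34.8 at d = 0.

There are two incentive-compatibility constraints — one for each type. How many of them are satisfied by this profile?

Low-fitness type: stay at 0 → 34.8; mimic → 57.1 − 6.3 × 10.8 = -10.94. IC holds (34.8 ≥ -10.94).
High-fitness type: signal → 57.1 − 1.7 × 10.8 = 38.74; deviate to 0 → 34.8. IC holds (38.74 ≥ 34.8).
2 of 2 constraints hold, so this is a separating equilibrium.

2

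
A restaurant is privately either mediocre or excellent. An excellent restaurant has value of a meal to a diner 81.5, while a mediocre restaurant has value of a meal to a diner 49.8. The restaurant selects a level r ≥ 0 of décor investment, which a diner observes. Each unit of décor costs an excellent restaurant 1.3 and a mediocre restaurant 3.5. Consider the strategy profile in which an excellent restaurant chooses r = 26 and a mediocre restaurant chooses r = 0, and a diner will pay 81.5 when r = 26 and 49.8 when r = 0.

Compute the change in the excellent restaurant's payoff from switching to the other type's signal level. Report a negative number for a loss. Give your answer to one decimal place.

2.1

Playing r = 26 the excellent restaurant receives 81.5 − 1.3 × 26 = 47.7.
Deviating to r = 0 yields 49.8 instead.
Gain from deviating: 49.8 − 47.7 = 2.1.
The gain is positive, so the excellent type's incentive-compatibility constraint is violated — this profile is not a separating equilibrium.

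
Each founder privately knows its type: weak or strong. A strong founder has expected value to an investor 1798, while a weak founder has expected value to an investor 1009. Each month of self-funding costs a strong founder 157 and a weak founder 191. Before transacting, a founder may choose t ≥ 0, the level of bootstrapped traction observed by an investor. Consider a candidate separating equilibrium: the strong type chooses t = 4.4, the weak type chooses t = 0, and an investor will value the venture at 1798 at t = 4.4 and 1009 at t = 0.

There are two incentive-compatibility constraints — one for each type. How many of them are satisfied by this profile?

2

Strong type: signal → 1798 − 157 × 4.4 = 1107.2; deviate to 0 → 1009. IC holds (1107.2 ≥ 1009).
Weak type: stay at 0 → 1009; mimic → 1798 − 191 × 4.4 = 957.6. IC holds (1009 ≥ 957.6).
2 of 2 constraints hold, so this is a separating equilibrium.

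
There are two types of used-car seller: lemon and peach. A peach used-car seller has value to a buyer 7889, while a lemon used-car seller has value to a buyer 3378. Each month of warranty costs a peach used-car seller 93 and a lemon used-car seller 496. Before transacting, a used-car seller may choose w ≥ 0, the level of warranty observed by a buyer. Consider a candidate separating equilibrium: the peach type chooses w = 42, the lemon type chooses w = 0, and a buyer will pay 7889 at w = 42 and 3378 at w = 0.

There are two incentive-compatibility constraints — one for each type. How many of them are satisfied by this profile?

2

Lemon type: stay at 0 → 3378; mimic → 7889 − 496 × 42 = -12943. IC holds (3378 ≥ -12943).
Peach type: signal → 7889 − 93 × 42 = 3983; deviate to 0 → 3378. IC holds (3983 ≥ 3378).
2 of 2 constraints hold, so this is a separating equilibrium.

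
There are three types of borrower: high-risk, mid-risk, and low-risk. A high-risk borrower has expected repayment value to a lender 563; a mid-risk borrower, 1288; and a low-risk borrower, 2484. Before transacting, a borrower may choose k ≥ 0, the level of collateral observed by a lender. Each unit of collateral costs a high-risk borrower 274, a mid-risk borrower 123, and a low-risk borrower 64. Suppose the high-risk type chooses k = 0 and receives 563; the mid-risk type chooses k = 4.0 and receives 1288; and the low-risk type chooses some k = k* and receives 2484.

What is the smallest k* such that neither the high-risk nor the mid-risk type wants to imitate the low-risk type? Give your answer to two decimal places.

High-risk type (on-path payoff 563) won't mimic when 563 ≥ 2484 − 274·k*, i.e. k* ≥ 7.01.
Mid-risk type (on-path payoff 1288 − 123×4.0 = 796) won't mimic when 796 ≥ 2484 − 123·k*, i.e. k* ≥ 13.72.
Both must hold, so k* = max(7.01, 13.72) = 13.72. The mid-risk type's constraint binds.

13.72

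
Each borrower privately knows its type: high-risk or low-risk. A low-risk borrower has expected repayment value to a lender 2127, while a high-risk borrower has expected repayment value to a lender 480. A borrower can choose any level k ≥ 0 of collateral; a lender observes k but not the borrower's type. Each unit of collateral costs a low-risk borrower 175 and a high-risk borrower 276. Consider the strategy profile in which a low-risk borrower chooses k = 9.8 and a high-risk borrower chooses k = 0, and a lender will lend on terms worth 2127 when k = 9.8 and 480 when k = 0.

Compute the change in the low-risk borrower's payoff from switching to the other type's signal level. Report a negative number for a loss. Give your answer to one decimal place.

Playing k = 9.8 the low-risk borrower receives 2127 − 175 × 9.8 = 412.
Deviating to k = 0 yields 480 instead.
Gain from deviating: 480 − 412 = 68.0.
The gain is positive, so the low-risk type's incentive-compatibility constraint is violated — this profile is not a separating equilibrium.

68.0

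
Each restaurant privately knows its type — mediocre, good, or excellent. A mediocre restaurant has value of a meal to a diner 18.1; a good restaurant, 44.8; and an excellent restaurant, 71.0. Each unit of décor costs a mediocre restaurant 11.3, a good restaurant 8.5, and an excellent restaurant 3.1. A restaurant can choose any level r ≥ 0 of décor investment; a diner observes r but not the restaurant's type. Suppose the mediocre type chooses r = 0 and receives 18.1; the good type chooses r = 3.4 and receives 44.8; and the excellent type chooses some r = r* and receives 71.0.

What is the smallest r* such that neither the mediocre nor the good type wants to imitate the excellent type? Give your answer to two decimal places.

6.48

Mediocre type (on-path payoff 18.1) won't mimic when 18.1 ≥ 71.0 − 11.3·r*, i.e. r* ≥ 4.68.
Good type (on-path payoff 44.8 − 8.5×3.4 = 15.9) won't mimic when 15.9 ≥ 71.0 − 8.5·r*, i.e. r* ≥ 6.48.
Both must hold, so r* = max(4.68, 6.48) = 6.48. The good type's constraint binds.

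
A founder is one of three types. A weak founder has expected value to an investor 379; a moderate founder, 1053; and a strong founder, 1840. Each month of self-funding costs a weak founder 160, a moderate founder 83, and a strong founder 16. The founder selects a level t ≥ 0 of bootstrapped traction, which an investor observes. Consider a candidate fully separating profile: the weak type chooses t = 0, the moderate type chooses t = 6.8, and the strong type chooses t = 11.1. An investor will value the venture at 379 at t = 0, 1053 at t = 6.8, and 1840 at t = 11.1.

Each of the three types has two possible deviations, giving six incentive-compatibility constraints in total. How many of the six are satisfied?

Moderate (own payoff 1053 − 83×6.8 = 488.6): to t=0 gives 379 → no gain ✓; to t=11.1 gives 1840 − 83×11.1 = 918.7 → profitable ✗.
Strong (own payoff 1840 − 16×11.1 = 1662.4): to t=0 gives 379 → no gain ✓; to t=6.8 gives 1053 − 16×6.8 = 944.2 → no gain ✓.
Weak (own payoff 379): to t=6.8 gives 1053 − 160×6.8 = -35 → no gain ✓; to t=11.1 gives 1840 − 160×11.1 = 64 → no gain ✓.
5 of the 6 constraints hold; not an equilibrium.

5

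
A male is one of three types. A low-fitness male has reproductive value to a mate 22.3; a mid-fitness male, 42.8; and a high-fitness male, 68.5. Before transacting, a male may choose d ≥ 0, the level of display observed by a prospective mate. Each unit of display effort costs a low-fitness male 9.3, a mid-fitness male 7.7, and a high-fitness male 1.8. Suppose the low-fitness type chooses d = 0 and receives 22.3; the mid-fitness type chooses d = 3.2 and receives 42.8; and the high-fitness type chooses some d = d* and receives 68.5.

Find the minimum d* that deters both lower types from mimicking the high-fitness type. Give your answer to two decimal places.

Low-fitness type (on-path payoff 22.3) won't mimic when 22.3 ≥ 68.5 − 9.3·d*, i.e. d* ≥ 4.97.
Mid-fitness type (on-path payoff 42.8 − 7.7×3.2 = 18.16) won't mimic when 18.16 ≥ 68.5 − 7.7·d*, i.e. d* ≥ 6.54.
Both must hold, so d* = max(4.97, 6.54) = 6.54. The mid-fitness type's constraint binds.

6.54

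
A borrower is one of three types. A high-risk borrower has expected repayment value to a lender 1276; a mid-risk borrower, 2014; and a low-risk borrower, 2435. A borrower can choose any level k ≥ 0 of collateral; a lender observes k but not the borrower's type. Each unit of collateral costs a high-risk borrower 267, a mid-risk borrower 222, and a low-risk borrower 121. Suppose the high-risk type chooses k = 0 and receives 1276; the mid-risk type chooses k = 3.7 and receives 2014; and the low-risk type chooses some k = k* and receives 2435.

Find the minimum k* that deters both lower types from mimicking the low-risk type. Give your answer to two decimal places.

High-risk type (on-path payoff 1276) won't mimic when 1276 ≥ 2435 − 267·k*, i.e. k* ≥ 4.34.
Mid-risk type (on-path payoff 2014 − 222×3.7 = 1192.6) won't mimic when 1192.6 ≥ 2435 − 222·k*, i.e. k* ≥ 5.60.
Both must hold, so k* = max(4.34, 5.60) = 5.60. The mid-risk type's constraint binds.

5.60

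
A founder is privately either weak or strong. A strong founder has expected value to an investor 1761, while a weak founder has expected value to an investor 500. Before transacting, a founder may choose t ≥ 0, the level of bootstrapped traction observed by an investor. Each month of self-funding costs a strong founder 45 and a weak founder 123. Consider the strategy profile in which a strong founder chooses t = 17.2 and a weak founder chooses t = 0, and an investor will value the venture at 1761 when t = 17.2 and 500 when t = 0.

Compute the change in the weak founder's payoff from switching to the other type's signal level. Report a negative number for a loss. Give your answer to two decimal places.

Playing t = 0 the weak founder receives 500.
Deviating to t = 17.2 brings payment 1761 at cost 123 × 17.2 = 2115.6, netting -354.6.
Gain from deviating: -354.6 − 500 = -854.60.
The gain is negative, so the weak type's incentive-compatibility constraint is satisfied.

-854.60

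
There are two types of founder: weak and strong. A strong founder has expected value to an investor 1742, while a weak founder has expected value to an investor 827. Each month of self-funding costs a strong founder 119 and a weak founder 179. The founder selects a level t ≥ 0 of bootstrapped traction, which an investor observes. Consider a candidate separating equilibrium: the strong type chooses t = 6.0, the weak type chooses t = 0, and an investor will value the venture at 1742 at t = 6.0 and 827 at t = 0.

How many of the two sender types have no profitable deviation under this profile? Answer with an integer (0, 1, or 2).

Strong type: signal → 1742 − 119 × 6.0 = 1028; deviate to 0 → 827. IC holds (1028 ≥ 827).
Weak type: stay at 0 → 827; mimic → 1742 − 179 × 6.0 = 668. IC holds (827 ≥ 668).
2 of 2 constraints hold, so this is a separating equilibrium.

2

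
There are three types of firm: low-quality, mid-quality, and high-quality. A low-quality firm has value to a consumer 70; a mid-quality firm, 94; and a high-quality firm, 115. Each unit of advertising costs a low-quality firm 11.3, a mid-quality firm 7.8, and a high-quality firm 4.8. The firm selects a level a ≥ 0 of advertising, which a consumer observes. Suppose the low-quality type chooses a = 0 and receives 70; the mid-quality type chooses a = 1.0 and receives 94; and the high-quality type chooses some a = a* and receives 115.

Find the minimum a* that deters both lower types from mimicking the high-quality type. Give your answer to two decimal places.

3.98

Mid-quality type (on-path payoff 94 − 7.8×1.0 = 86.2) won't mimic when 86.2 ≥ 115 − 7.8·a*, i.e. a* ≥ 3.69.
Low-quality type (on-path payoff 70) won't mimic when 70 ≥ 115 − 11.3·a*, i.e. a* ≥ 3.98.
Both must hold, so a* = max(3.98, 3.69) = 3.98. The low-quality type's constraint binds.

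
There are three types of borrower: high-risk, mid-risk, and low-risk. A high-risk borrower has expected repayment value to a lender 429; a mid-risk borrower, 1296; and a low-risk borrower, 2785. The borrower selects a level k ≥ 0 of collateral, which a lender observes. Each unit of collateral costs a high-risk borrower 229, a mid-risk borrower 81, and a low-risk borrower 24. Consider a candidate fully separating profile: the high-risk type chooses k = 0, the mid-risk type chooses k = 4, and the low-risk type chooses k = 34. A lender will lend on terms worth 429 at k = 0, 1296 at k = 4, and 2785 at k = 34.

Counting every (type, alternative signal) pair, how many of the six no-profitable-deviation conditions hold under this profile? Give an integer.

6

High-risk (own payoff 429): to k=4 gives 1296 − 229×4 = 380 → no gain ✓; to k=34 gives 2785 − 229×34 = -5001 → no gain ✓.
Low-risk (own payoff 2785 − 24×34 = 1969): to k=0 gives 429 → no gain ✓; to k=4 gives 1296 − 24×4 = 1200 → no gain ✓.
Mid-risk (own payoff 1296 − 81×4 = 972): to k=0 gives 429 → no gain ✓; to k=34 gives 2785 − 81×34 = 31 → no gain ✓.
6 of the 6 constraints hold; this profile is a separating equilibrium.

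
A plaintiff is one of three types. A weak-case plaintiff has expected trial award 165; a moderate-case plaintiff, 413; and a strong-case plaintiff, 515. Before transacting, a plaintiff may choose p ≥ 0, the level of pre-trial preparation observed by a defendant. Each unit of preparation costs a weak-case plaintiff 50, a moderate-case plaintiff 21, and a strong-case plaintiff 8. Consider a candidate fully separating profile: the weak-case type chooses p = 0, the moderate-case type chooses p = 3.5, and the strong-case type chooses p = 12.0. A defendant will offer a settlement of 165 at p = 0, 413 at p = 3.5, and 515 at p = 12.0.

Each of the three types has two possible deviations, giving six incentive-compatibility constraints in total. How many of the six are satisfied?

5

Weak-case (own payoff 165): to p=3.5 gives 413 − 50×3.5 = 238 → profitable ✗; to p=12.0 gives 515 − 50×12.0 = -85 → no gain ✓.
Strong-case (own payoff 515 − 8×12.0 = 419): to p=0 gives 165 → no gain ✓; to p=3.5 gives 413 − 8×3.5 = 385 → no gain ✓.
Moderate-case (own payoff 413 − 21×3.5 = 339.5): to p=0 gives 165 → no gain ✓; to p=12.0 gives 515 − 21×12.0 = 263 → no gain ✓.
5 of the 6 constraints hold; not an equilibrium.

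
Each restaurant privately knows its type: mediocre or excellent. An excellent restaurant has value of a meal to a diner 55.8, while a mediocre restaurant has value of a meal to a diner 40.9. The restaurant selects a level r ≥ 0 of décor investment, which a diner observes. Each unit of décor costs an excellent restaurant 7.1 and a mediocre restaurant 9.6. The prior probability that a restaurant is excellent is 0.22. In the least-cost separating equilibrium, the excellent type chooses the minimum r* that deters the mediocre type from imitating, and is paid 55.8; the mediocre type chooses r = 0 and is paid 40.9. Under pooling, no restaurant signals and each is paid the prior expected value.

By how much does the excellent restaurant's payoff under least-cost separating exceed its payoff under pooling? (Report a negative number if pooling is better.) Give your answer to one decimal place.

Least-cost separating signal: r* solves 40.9 = 55.8 − 9.6·r*, so r* = (55.8 − 40.9)/9.6 ≈ 1.5521.
Excellent type's separating payoff: 55.8 − 7.1 × r* = 55.8 − 7.1 × (55.8 − 40.9)/9.6 = 55.8 − 105.79/9.6 ≈ 44.780.
Pooling payoff: 0.22 × 55.8 + 0.78 × 40.9 = 44.178.
Difference: 44.780 − 44.178 = 0.602, i.e. 0.6 to one decimal place.
The excellent type prefers to separate.

0.6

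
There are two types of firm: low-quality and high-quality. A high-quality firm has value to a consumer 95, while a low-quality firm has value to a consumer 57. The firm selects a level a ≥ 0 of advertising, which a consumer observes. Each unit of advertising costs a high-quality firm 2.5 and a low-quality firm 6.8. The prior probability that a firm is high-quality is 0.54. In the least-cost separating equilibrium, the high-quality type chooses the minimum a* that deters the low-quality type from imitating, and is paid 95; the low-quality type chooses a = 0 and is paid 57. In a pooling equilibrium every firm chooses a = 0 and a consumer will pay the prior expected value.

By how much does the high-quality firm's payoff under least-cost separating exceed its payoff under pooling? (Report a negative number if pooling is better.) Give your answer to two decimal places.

Least-cost separating signal: a* solves 57 = 95 − 6.8·a*, so a* = (95 − 57)/6.8 ≈ 5.5882.
High-quality type's separating payoff: 95 − 2.5 × a* = 95 − 2.5 × (95 − 57)/6.8 = 95 − 95/6.8 ≈ 81.0294.
Pooling payoff: 0.54 × 95 + 0.46 × 57 = 77.52.
Difference: 81.0294 − 77.52 = 3.5094, i.e. 3.51 to two decimal places.
The high-quality type prefers to separate.

3.51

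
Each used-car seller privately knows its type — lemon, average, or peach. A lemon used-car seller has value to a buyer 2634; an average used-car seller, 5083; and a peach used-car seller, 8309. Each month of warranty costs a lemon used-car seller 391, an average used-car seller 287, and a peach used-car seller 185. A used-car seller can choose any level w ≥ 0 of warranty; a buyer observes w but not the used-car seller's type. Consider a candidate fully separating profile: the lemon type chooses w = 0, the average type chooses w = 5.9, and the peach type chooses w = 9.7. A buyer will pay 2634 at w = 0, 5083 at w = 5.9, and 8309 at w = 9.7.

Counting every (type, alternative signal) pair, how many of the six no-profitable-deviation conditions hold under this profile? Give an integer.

3

Average (own payoff 5083 − 287×5.9 = 3389.7): to w=0 gives 2634 → no gain ✓; to w=9.7 gives 8309 − 287×9.7 = 5525.1 → profitable ✗.
Lemon (own payoff 2634): to w=5.9 gives 5083 − 391×5.9 = 2776.1 → profitable ✗; to w=9.7 gives 8309 − 391×9.7 = 4516.3 → profitable ✗.
Peach (own payoff 8309 − 185×9.7 = 6514.5): to w=0 gives 2634 → no gain ✓; to w=5.9 gives 5083 − 185×5.9 = 3991.5 → no gain ✓.
3 of the 6 constraints hold; not an equilibrium.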